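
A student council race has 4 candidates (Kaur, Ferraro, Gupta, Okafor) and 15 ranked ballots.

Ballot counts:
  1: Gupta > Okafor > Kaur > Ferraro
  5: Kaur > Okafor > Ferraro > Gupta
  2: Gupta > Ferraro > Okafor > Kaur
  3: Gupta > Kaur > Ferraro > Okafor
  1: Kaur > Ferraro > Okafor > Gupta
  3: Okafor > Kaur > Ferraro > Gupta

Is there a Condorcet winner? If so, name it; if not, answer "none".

Kaur

Head-to-head results (15 voters):
Kaur–Ferraro: Kaur 13–2.
Kaur–Gupta: Kaur 9–6.
Kaur vs Okafor: Kaur wins 9–6.
Ferraro vs Gupta: Ferraro, 9–6.
Ferraro vs Okafor: Okafor wins 9–6.
Gupta vs Okafor: Okafor wins 9–6.
Kaur defeats every rival head-to-head and is the Condorcet winner.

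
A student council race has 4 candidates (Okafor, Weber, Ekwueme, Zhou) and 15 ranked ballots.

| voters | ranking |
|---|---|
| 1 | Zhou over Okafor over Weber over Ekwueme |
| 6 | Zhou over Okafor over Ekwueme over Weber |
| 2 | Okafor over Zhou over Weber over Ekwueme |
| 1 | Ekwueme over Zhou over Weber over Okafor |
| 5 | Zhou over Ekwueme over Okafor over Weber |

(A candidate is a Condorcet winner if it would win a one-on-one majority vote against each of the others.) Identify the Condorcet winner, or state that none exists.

Zhou

Check each pair by majority over 15 ballots:
Okafor vs Weber: Okafor preferred on 1+6+2+5 = 14 ballots; Okafor wins 14–1.
Okafor vs Ekwueme: 9 to 6, Okafor.
Okafor vs Zhou: Okafor preferred on 2 ballots; Zhou wins 13–2.
Weber vs Ekwueme: Weber preferred on 1+2 = 3 ballots; Ekwueme wins 12–3.
Weber vs Zhou: Weber preferred on 0 ballots; Zhou wins 15–0.
Ekwueme vs Zhou: Ekwueme preferred on 1 ballot; Zhou wins 14–1.
Only Zhou has no losses; Zhou is the Condorcet winner.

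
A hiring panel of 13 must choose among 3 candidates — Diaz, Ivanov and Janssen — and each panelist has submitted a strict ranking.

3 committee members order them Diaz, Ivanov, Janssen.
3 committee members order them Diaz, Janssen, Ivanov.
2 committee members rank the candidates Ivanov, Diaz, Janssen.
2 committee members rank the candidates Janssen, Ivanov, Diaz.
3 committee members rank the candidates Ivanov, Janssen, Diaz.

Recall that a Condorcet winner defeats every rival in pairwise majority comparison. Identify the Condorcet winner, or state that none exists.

Pairwise majorities:
Diaz vs Ivanov: Diaz preferred on 3+3 = 6 ballots; Ivanov wins 7–6.
Diaz vs Janssen: Diaz preferred on 3+3+2 = 8 ballots; Diaz wins 8–5.
Ivanov vs Janssen: Ivanov is ranked higher on 3+2+3 = 8 ballots, Janssen on 5. Ivanov wins 8–5.
Only Ivanov has no losses; Ivanov is the Condorcet winner.

Ivanov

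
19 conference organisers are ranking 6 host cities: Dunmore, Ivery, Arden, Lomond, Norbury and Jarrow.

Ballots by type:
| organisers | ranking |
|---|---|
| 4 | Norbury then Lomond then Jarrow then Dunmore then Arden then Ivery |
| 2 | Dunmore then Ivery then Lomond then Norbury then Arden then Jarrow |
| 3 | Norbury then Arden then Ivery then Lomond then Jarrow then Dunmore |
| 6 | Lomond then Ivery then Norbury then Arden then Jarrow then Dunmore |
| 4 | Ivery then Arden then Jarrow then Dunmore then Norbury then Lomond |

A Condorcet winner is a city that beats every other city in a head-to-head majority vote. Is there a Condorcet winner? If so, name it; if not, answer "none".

none

Pairwise majorities:
Dunmore vs Ivery: 6 to 13, Ivery.
Dunmore–Arden: Arden 13–6.
Dunmore vs Lomond: Lomond wins 13–6.
Dunmore vs Norbury: Norbury wins 13–6.
Dunmore vs Jarrow: 2 to 17, Jarrow.
Ivery–Arden: Ivery 12–7.
Ivery vs Lomond: Ivery is ranked higher on 2+3+4 = 9 ballots, Lomond on 10. Lomond wins 10–9.
Ivery vs Norbury: 2+6+4 = 12 for Ivery, 7 for Norbury — Ivery by 12–7.
Ivery vs Jarrow: Ivery is ranked higher on 2+3+6+4 = 15 ballots, Jarrow on 4. Ivery wins 15–4.
Arden vs Lomond: Arden preferred on 3+4 = 7 ballots; Lomond wins 12–7.
Arden vs Norbury: Norbury, 15–4.
Arden vs Jarrow: Arden preferred on 2+3+6+4 = 15 ballots; Arden wins 15–4.
Lomond–Norbury: Norbury 11–8.
Lomond vs Jarrow: Lomond wins 15–4.
Norbury vs Jarrow: Norbury wins 15–4.
No city is unbeaten: Dunmore loses to Ivery; Ivery loses to Lomond; Arden loses to Ivery; Lomond loses to Norbury; Norbury loses to Ivery; Jarrow loses to Ivery. In particular Ivery beats Norbury beats Lomond beats Ivery is a majority cycle — no Condorcet winner exists.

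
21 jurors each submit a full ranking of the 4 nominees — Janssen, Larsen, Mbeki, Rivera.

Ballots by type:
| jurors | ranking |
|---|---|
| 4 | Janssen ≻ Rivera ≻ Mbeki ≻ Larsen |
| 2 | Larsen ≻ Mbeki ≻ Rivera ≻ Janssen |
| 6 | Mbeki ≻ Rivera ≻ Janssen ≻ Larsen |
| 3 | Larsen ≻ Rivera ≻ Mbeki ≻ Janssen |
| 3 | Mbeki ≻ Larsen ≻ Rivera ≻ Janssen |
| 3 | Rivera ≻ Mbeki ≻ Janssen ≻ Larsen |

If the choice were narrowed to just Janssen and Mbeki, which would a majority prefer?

Mbeki

Ballots ranking Janssen above Mbeki: 4.
Ballots ranking Mbeki above Janssen: 21 − 4 = 17.
Mbeki wins the head-to-head 17–4.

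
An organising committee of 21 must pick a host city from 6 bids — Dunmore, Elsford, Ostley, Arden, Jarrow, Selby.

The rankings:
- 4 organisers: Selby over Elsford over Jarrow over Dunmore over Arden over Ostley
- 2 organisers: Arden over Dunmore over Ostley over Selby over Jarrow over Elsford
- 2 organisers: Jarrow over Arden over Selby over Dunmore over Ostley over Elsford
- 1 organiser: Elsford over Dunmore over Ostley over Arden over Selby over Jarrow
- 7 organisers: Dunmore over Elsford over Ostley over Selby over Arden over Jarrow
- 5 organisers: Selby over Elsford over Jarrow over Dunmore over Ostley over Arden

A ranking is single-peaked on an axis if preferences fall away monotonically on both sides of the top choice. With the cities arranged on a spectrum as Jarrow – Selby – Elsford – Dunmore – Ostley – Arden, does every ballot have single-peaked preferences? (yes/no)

Axis positions: Jarrow=1, Selby=2, Elsford=3, Dunmore=4, Ostley=5, Arden=6.
Group 1: ranking walks positions 2-3-1-4-6-5; Arden is ranked above Ostley even though Ostley lies between Arden and the peak Selby on the axis — preferences dip and rise again. Not single-peaked.
Group 2: ranking walks positions 6-4-5-2-1-3; Dunmore is ranked above Ostley even though Ostley lies between Dunmore and the peak Arden on the axis — preferences dip and rise again. Not single-peaked.
Group 3: ranking walks positions 1-6-2-4-5-3; Arden is ranked above Selby even though Selby lies between Arden and the peak Jarrow on the axis — preferences dip and rise again. Not single-peaked.
Group 4 (peak Elsford at position 3): ranking walks positions 3-4-5-6-2-1, expanding outward from the peak — single-peaked.
Group 5 (peak Dunmore at position 4): ranking walks positions 4-3-5-2-6-1, expanding outward from the peak — single-peaked.
Group 6 (peak Selby at position 2): ranking walks positions 2-3-1-4-5-6, expanding outward from the peak — single-peaked.
Group 1 violates single-peakedness, so the profile is not single-peaked on this axis.

no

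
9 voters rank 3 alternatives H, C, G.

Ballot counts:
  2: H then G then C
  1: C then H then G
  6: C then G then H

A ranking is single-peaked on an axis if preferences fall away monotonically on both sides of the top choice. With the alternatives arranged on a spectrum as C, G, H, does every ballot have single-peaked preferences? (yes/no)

Axis positions: C=1, G=2, H=3.
Group 1 (peak H at position 3): ranking walks positions 3-2-1, expanding outward from the peak — single-peaked.
Group 2: ranking walks positions 1-3-2; H is ranked above G even though G lies between H and the peak C on the axis — preferences dip and rise again. Not single-peaked.
Group 3 (peak C at position 1): ranking walks positions 1-2-3, expanding outward from the peak — single-peaked.
Group 2 violates single-peakedness, so the profile is not single-peaked on this axis.

no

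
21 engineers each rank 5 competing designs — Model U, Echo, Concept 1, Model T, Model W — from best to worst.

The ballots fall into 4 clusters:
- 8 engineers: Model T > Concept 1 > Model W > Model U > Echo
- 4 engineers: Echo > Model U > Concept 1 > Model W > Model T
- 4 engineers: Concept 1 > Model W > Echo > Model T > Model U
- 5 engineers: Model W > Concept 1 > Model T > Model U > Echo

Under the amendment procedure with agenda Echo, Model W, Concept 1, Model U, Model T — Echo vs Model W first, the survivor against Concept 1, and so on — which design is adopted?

Round 1: Echo vs Model W — 4–17, Model W advances.
Round 2: Model W vs Concept 1 — 5–16, Concept 1 advances.
Round 3: Concept 1 vs Model U — 17–4, Concept 1 advances.
Round 4: Concept 1 vs Model T — 13–8, Concept 1 advances.
Concept 1 survives the agenda.

Concept 1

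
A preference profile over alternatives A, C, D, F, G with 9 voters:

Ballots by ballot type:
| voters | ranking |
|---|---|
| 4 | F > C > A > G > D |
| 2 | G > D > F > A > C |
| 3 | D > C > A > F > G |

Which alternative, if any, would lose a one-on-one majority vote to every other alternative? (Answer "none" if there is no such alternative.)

none

Pairwise majorities:
A vs C: C wins 7–2.
A vs D: D, 5–4.
A vs F: F, 6–3.
A vs G: 7 to 2, A.
C vs D: D, 5–4.
C–F: F 6–3.
C vs G: 7 to 2, C.
D vs F: D, 5–4.
D–G: G 6–3.
F vs G: 4+3 = 7 for F, 2 for G — F by 7–2.
Each alternative has at least one pairwise win (A beats G; C beats A; D beats A; F beats A; G beats D) — no Condorcet loser.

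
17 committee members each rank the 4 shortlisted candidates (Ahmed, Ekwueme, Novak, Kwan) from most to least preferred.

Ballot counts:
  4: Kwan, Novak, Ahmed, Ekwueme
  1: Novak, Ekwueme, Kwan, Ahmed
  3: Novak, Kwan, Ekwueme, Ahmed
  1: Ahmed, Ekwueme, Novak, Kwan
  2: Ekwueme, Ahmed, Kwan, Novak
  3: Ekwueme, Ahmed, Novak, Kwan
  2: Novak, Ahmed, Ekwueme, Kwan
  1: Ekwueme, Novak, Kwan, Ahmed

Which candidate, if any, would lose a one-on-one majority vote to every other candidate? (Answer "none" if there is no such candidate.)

Ahmed

Pairwise majorities:
Ahmed vs Ekwueme: Ekwueme wins 10–7.
Ahmed vs Novak: 1+2+3 = 6 for Ahmed, 11 for Novak — Novak by 11–6.
Ahmed vs Kwan: 8 to 9, Kwan.
Ekwueme–Novak: Novak 10–7.
Ekwueme vs Kwan: Ekwueme, 10–7.
Novak vs Kwan: 1+3+1+3+2+1 = 11 for Novak, 6 for Kwan — Novak by 11–6.
Ahmed loses to every other candidate — it is the Condorcet loser.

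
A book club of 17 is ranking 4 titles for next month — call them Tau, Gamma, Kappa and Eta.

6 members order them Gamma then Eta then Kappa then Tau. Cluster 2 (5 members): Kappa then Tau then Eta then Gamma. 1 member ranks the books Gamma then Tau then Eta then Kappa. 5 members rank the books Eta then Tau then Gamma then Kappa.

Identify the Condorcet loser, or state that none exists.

none

Pairwise majorities:
Tau vs Gamma: Tau wins 10–7.
Tau vs Kappa: Tau is ranked higher on 1+5 = 6 ballots, Kappa on 11. Kappa wins 11–6.
Tau vs Eta: Eta wins 11–6.
Gamma–Kappa: Gamma 12–5.
Gamma vs Eta: 7 to 10, Eta.
Kappa vs Eta: Kappa preferred on 5 ballots; Eta wins 12–5.
Each book has at least one pairwise win (Tau beats Gamma; Gamma beats Kappa; Kappa beats Tau; Eta beats Tau) — no Condorcet loser.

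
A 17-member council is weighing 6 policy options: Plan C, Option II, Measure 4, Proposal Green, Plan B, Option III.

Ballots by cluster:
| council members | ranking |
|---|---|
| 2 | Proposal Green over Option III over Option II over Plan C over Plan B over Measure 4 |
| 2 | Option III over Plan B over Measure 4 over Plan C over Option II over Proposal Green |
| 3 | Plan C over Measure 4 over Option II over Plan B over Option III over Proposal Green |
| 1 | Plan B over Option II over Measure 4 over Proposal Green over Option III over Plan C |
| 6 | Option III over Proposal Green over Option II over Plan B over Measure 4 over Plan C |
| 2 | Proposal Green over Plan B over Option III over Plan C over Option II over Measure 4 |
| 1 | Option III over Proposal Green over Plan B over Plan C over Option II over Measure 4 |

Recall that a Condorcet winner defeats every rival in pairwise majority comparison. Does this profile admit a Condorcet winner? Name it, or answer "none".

Pairwise majorities:
Plan C vs Option II: Option II, 9–8.
Plan C vs Measure 4: 2+3+2+1 = 8 for Plan C, 9 for Measure 4 — Measure 4 by 9–8.
Plan C vs Proposal Green: 2+3 = 5 for Plan C, 12 for Proposal Green — Proposal Green by 12–5.
Plan C–Plan B: Plan B 12–5.
Plan C vs Option III: Plan C preferred on 3 ballots; Option III wins 14–3.
Option II vs Measure 4: 2+1+6+2+1 = 12 for Option II, 5 for Measure 4 — Option II by 12–5.
Option II–Proposal Green: Proposal Green 11–6.
Option II vs Plan B: Option II preferred on 2+3+6 = 11 ballots; Option II wins 11–6.
Option II vs Option III: Option III, 13–4.
Measure 4 vs Proposal Green: 2+3+1 = 6 for Measure 4, 11 for Proposal Green — Proposal Green by 11–6.
Measure 4 vs Plan B: 3 to 14, Plan B.
Measure 4 vs Option III: Option III, 13–4.
Proposal Green vs Plan B: Proposal Green is ranked higher on 2+6+2+1 = 11 ballots, Plan B on 6. Proposal Green wins 11–6.
Proposal Green vs Option III: Proposal Green preferred on 2+1+2 = 5 ballots; Option III wins 12–5.
Plan B vs Option III: Option III wins 11–6.
Option III beats each of Plan C, Option II, Measure 4, Proposal Green, Plan B — Option III is the Condorcet winner.

Option III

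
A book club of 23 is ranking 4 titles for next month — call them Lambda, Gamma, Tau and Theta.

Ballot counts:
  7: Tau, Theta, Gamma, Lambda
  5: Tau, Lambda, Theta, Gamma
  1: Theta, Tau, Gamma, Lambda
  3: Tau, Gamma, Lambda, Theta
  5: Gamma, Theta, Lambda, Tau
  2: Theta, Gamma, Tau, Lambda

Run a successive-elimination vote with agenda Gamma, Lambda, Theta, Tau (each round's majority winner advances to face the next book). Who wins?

Tau

Round 1: Gamma vs Lambda — 18–5, Gamma advances.
Round 2: Gamma vs Theta — 8–15, Theta advances.
Round 3: Theta vs Tau — 8–15, Tau advances.
Tau survives the agenda.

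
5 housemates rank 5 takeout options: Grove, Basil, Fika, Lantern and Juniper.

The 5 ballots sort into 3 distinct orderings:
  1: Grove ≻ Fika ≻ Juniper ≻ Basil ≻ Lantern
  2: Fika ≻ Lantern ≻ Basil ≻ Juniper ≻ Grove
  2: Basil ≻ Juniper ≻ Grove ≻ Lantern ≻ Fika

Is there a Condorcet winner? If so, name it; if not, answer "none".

Pairwise majorities:
Grove vs Basil: 1 for Grove, 4 for Basil — Basil by 4–1.
Grove vs Fika: Grove preferred on 1+2 = 3 ballots; Grove wins 3–2.
Grove vs Lantern: Grove preferred on 1+2 = 3 ballots; Grove wins 3–2.
Grove vs Juniper: Grove is ranked higher on 1 ballot, Juniper on 4. Juniper wins 4–1.
Basil vs Fika: 2 to 3, Fika.
Basil vs Lantern: Basil is ranked higher on 1+2 = 3 ballots, Lantern on 2. Basil wins 3–2.
Basil vs Juniper: 4 to 1, Basil.
Fika vs Lantern: 1+2 = 3 for Fika, 2 for Lantern — Fika by 3–2.
Fika vs Juniper: 1+2 = 3 for Fika, 2 for Juniper — Fika by 3–2.
Lantern vs Juniper: Lantern is ranked higher on 2 ballots, Juniper on 3. Juniper wins 3–2.
Each restaurant drops at least one matchup (Grove loses to Basil; Basil loses to Fika; Fika loses to Grove; Lantern loses to Grove; Juniper loses to Basil); the cycle Grove > Fika > Basil > Grove rules out a Condorcet winner.

none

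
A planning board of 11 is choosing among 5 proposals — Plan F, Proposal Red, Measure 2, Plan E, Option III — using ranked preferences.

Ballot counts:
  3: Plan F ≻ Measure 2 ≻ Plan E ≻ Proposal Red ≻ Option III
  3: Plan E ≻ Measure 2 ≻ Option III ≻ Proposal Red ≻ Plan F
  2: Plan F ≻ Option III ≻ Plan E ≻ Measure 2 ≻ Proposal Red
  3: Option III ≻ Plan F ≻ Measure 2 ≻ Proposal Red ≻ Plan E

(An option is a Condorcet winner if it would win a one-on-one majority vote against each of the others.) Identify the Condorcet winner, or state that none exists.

none

Check each pair by majority over 11 ballots:
Plan F vs Proposal Red: Plan F, 8–3.
Plan F–Measure 2: Plan F 8–3.
Plan F vs Plan E: Plan F, 8–3.
Plan F–Option III: Option III 6–5.
Proposal Red vs Measure 2: Measure 2 wins 11–0.
Proposal Red vs Plan E: Plan E, 8–3.
Proposal Red vs Option III: Option III, 8–3.
Measure 2 vs Plan E: Measure 2, 6–5.
Measure 2 vs Option III: Measure 2, 6–5.
Plan E–Option III: Plan E 6–5.
No option is unbeaten: Plan F loses to Option III; Proposal Red loses to Plan F; Measure 2 loses to Plan F; Plan E loses to Plan F; Option III loses to Measure 2. In particular Plan F → Measure 2 → Option III → Plan F is a majority cycle — no Condorcet winner exists.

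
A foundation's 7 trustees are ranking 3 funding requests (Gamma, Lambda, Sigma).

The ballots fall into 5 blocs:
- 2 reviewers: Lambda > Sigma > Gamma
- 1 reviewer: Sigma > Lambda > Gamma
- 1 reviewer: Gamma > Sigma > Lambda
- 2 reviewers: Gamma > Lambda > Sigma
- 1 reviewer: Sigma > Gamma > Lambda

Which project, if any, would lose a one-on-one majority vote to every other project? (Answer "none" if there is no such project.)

none

Head-to-head results (7 reviewers):
Gamma vs Lambda: Gamma preferred on 1+2+1 = 4 ballots; Gamma wins 4–3.
Gamma vs Sigma: 3 to 4, Sigma.
Lambda vs Sigma: Lambda wins 4–3.
No project is winless: Gamma beats Lambda; Lambda beats Sigma; Sigma beats Gamma. There is no Condorcet loser.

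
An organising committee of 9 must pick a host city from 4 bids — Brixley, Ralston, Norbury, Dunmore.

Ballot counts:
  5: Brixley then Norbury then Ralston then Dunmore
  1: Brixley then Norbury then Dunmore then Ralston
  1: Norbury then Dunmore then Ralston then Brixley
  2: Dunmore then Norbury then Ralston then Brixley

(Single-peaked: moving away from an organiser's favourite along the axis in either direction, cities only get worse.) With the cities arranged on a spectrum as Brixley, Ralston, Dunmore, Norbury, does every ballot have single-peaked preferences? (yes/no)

Axis positions: Brixley=1, Ralston=2, Dunmore=3, Norbury=4.
Group 1: ranking walks positions 1-4-2-3; Norbury is ranked above Ralston even though Ralston lies between Norbury and the peak Brixley on the axis — preferences dip and rise again. Not single-peaked.
Group 2: ranking walks positions 1-4-3-2; Norbury is ranked above Ralston even though Ralston lies between Norbury and the peak Brixley on the axis — preferences dip and rise again. Not single-peaked.
Group 3 (peak Norbury at position 4): ranking walks positions 4-3-2-1, expanding outward from the peak — single-peaked.
Group 4 (peak Dunmore at position 3): ranking walks positions 3-4-2-1, expanding outward from the peak — single-peaked.
Group 1 violates single-peakedness, so the profile is not single-peaked on this axis.

no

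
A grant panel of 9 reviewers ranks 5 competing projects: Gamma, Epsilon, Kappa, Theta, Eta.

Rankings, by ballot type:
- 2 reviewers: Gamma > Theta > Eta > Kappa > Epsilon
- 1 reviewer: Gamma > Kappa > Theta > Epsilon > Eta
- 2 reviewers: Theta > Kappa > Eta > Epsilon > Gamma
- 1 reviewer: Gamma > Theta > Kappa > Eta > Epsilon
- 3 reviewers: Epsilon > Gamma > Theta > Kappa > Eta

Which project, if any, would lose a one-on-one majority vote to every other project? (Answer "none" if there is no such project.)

Pairwise majorities:
Gamma vs Epsilon: 4 to 5, Epsilon.
Gamma vs Kappa: Gamma, 7–2.
Gamma vs Theta: Gamma wins 7–2.
Gamma vs Eta: 7 to 2, Gamma.
Epsilon vs Kappa: Kappa wins 6–3.
Epsilon–Theta: Theta 6–3.
Epsilon–Eta: Eta 5–4.
Kappa vs Theta: Theta wins 8–1.
Kappa vs Eta: Kappa wins 7–2.
Theta vs Eta: Theta, 9–0.
Each project has at least one pairwise win (Gamma beats Kappa; Epsilon beats Gamma; Kappa beats Epsilon; Theta beats Epsilon; Eta beats Epsilon) — no Condorcet loser.

none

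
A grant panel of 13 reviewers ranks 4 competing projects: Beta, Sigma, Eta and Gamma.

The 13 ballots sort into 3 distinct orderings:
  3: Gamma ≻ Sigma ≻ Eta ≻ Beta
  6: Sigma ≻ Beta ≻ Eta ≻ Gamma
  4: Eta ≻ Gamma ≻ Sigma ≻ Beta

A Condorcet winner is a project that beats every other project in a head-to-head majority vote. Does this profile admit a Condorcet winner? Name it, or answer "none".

Pairwise majorities:
Beta–Sigma: Sigma 13–0.
Beta vs Eta: Eta, 7–6.
Beta vs Gamma: Gamma wins 7–6.
Sigma vs Eta: Sigma, 9–4.
Sigma vs Gamma: Gamma wins 7–6.
Eta vs Gamma: Eta wins 10–3.
No project is unbeaten: Beta loses to Sigma; Sigma loses to Gamma; Eta loses to Sigma; Gamma loses to Eta. In particular Sigma → Eta → Gamma → Sigma is a majority cycle — no Condorcet winner exists.

none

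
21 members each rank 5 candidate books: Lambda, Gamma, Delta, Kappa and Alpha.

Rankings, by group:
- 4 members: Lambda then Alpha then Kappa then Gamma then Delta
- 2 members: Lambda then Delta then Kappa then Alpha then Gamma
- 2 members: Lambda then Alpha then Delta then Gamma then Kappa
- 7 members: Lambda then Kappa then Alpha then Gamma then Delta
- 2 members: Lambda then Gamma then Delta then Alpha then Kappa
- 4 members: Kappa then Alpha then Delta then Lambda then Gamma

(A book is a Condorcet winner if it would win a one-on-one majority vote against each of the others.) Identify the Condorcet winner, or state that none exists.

Head-to-head results (21 members):
Lambda vs Gamma: Lambda wins 21–0.
Lambda vs Delta: Lambda wins 17–4.
Lambda vs Kappa: Lambda, 17–4.
Lambda–Alpha: Lambda 17–4.
Gamma vs Delta: Gamma wins 13–8.
Gamma vs Kappa: Kappa wins 17–4.
Gamma–Alpha: Alpha 19–2.
Delta–Kappa: Kappa 15–6.
Delta vs Alpha: Alpha wins 17–4.
Kappa vs Alpha: Kappa wins 13–8.
Only Lambda has no losses; Lambda is the Condorcet winner.

Lambda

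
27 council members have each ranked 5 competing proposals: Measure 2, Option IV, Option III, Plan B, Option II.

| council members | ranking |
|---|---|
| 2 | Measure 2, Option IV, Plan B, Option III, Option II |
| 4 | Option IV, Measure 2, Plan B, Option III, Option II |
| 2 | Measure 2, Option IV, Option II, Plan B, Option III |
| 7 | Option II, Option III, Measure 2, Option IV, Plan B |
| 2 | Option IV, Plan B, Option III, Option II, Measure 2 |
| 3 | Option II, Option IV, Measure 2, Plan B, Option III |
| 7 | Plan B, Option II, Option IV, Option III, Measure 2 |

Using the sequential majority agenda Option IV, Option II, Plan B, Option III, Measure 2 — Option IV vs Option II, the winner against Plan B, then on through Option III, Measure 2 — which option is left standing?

Measure 2

Round 1: Option IV vs Option II — 10–17, Option II advances.
Round 2: Option II vs Plan B — 12–15, Plan B advances.
Round 3: Plan B vs Option III — 20–7, Plan B advances.
Round 4: Plan B vs Measure 2 — 9–18, Measure 2 advances.
Measure 2 survives the agenda.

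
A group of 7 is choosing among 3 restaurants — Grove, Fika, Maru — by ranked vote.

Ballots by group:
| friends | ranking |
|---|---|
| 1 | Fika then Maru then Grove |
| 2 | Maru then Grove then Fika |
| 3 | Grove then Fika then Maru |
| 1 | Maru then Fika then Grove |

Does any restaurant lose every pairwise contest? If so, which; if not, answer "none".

Head-to-head results (7 friends):
Grove vs Fika: Grove, 5–2.
Grove vs Maru: Grove preferred on 3 ballots; Maru wins 4–3.
Fika vs Maru: Fika wins 4–3.
No restaurant is winless: Grove beats Fika; Fika beats Maru; Maru beats Grove. There is no Condorcet loser.

none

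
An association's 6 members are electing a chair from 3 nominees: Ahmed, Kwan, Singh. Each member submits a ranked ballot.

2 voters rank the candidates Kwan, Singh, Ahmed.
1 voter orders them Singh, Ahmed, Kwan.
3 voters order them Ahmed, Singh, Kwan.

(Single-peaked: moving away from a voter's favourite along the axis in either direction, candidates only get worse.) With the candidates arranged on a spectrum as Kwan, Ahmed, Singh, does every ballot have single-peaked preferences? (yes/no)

no

Axis positions: Kwan=1, Ahmed=2, Singh=3.
Cluster 1: ranking walks positions 1-3-2; Singh is ranked above Ahmed even though Ahmed lies between Singh and the peak Kwan on the axis — preferences dip and rise again. Not single-peaked.
Cluster 2 (peak Singh at position 3): ranking walks positions 3-2-1, expanding outward from the peak — single-peaked.
Cluster 3 (peak Ahmed at position 2): ranking walks positions 2-3-1, expanding outward from the peak — single-peaked.
Cluster 1 violates single-peakedness, so the profile is not single-peaked on this axis.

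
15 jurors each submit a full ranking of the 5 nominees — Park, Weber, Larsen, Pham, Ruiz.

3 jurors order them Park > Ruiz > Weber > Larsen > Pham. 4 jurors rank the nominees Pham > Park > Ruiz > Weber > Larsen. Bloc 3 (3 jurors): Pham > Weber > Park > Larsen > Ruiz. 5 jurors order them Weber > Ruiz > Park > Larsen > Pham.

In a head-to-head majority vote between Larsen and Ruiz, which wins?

Ruiz

Ballots ranking Larsen above Ruiz: 3.
Ballots ranking Ruiz above Larsen: 15 − 3 = 12.
Ruiz wins the head-to-head 12–3.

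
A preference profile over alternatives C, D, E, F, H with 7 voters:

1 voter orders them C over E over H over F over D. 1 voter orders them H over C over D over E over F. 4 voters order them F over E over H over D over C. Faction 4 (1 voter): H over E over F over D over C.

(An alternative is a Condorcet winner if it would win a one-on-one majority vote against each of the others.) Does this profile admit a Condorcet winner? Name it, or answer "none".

F

Check each pair by majority over 7 ballots:
C vs D: D wins 5–2.
C–E: E 5–2.
C vs F: F wins 5–2.
C vs H: H, 6–1.
D vs E: E, 6–1.
D vs F: F wins 6–1.
D–H: H 7–0.
E vs F: F, 4–3.
E vs H: E wins 5–2.
F–H: F 4–3.
Only F has no losses; F is the Condorcet winner.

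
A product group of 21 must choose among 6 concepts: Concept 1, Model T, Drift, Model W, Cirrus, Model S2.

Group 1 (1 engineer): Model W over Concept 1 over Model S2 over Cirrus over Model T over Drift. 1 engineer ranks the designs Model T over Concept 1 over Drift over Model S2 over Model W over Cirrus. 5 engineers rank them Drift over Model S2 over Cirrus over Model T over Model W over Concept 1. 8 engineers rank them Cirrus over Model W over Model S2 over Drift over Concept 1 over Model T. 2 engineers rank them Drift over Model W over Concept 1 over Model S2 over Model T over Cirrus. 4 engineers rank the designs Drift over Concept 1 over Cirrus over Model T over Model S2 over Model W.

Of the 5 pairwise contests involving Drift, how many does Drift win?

5

Drift against each rival (21 engineers):
Drift vs Concept 1: Drift, 19–2.
Drift vs Model T: Drift wins 19–2.
Drift vs Model W: 1+5+2+4 = 12 for Drift, 9 for Model W — Drift by 12–9.
Drift vs Cirrus: Drift wins 12–9.
Drift vs Model S2: Drift, 12–9.
Drift beats Concept 1, Model T, Model W, Cirrus, Model S2 — 5 pairwise wins.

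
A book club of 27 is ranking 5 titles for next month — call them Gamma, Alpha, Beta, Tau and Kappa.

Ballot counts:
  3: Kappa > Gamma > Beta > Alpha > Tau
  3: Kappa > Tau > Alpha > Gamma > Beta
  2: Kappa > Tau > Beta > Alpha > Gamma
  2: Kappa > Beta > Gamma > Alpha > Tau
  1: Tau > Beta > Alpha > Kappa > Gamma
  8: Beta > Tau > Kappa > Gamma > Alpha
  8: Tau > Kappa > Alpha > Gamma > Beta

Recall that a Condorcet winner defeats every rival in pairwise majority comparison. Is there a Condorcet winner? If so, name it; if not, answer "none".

Check each pair by majority over 27 ballots:
Gamma vs Alpha: Gamma is ranked higher on 3+2+8 = 13 ballots, Alpha on 14. Alpha wins 14–13.
Gamma vs Beta: 14 to 13, Gamma.
Gamma vs Tau: Gamma preferred on 3+2 = 5 ballots; Tau wins 22–5.
Gamma vs Kappa: 0 for Gamma, 27 for Kappa — Kappa by 27–0.
Alpha–Beta: Beta 16–11.
Alpha vs Tau: Alpha preferred on 3+2 = 5 ballots; Tau wins 22–5.
Alpha vs Kappa: Kappa, 26–1.
Beta vs Tau: Tau wins 14–13.
Beta vs Kappa: 9 to 18, Kappa.
Tau vs Kappa: Tau is ranked higher on 1+8+8 = 17 ballots, Kappa on 10. Tau wins 17–10.
Only Tau has no losses; Tau is the Condorcet winner.

Tau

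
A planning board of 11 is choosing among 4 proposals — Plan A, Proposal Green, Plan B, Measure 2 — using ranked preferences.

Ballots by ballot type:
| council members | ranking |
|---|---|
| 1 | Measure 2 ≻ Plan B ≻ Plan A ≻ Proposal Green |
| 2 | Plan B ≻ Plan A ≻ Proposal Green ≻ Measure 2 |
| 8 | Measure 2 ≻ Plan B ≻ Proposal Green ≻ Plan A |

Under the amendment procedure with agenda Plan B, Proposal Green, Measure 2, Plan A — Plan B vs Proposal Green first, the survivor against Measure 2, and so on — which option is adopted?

Measure 2

Round 1: Plan B vs Proposal Green — 11–0, Plan B advances.
Round 2: Plan B vs Measure 2 — 2–9, Measure 2 advances.
Round 3: Measure 2 vs Plan A — 9–2, Measure 2 advances.
The agenda winner is Measure 2.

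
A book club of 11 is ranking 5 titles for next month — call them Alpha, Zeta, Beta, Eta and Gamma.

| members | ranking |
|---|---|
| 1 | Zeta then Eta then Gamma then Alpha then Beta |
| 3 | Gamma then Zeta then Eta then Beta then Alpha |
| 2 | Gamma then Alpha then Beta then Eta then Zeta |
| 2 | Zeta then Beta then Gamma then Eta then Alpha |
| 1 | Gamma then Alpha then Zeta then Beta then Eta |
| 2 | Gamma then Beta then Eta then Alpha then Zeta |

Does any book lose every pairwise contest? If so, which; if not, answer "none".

Head-to-head results (11 members):
Alpha vs Zeta: 5 to 6, Zeta.
Alpha vs Beta: Beta wins 7–4.
Alpha–Eta: Eta 8–3.
Alpha vs Gamma: Gamma, 11–0.
Zeta vs Beta: 1+3+2+1 = 7 for Zeta, 4 for Beta — Zeta by 7–4.
Zeta vs Eta: Zeta, 7–4.
Zeta vs Gamma: Gamma, 8–3.
Beta vs Eta: 2+2+1+2 = 7 for Beta, 4 for Eta — Beta by 7–4.
Beta vs Gamma: 2 for Beta, 9 for Gamma — Gamma by 9–2.
Eta vs Gamma: Gamma wins 10–1.
Alpha is beaten in every head-to-head and is the Condorcet loser.

Alpha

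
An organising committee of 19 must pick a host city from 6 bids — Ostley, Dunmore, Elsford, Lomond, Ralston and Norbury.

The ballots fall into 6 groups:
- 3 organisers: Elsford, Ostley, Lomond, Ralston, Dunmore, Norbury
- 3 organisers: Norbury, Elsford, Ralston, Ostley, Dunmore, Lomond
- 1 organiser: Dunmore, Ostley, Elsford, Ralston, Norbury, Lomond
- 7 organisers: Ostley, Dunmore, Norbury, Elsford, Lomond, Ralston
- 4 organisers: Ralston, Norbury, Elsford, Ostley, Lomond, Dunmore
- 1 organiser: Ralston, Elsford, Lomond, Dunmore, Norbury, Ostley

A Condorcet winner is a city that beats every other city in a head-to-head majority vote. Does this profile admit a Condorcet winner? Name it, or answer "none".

none

Pairwise majorities:
Ostley vs Dunmore: Ostley wins 17–2.
Ostley vs Elsford: Ostley is ranked higher on 1+7 = 8 ballots, Elsford on 11. Elsford wins 11–8.
Ostley vs Lomond: 18 to 1, Ostley.
Ostley vs Ralston: Ostley preferred on 3+1+7 = 11 ballots; Ostley wins 11–8.
Ostley vs Norbury: 3+1+7 = 11 for Ostley, 8 for Norbury — Ostley by 11–8.
Dunmore vs Elsford: 8 to 11, Elsford.
Dunmore vs Lomond: 3+1+7 = 11 for Dunmore, 8 for Lomond — Dunmore by 11–8.
Dunmore–Ralston: Ralston 11–8.
Dunmore vs Norbury: Dunmore, 12–7.
Elsford vs Lomond: Elsford, 19–0.
Elsford vs Ralston: 14 to 5, Elsford.
Elsford vs Norbury: Norbury, 14–5.
Lomond vs Ralston: Lomond wins 10–9.
Lomond vs Norbury: 4 to 15, Norbury.
Ralston vs Norbury: Norbury wins 10–9.
Every city loses at least once (Ostley loses to Elsford; Dunmore loses to Ostley; Elsford loses to Norbury; Lomond loses to Ostley; Ralston loses to Ostley; Norbury loses to Ostley). The majority relation contains the cycle Ostley beats Norbury beats Elsford beats Ostley, so there is no Condorcet winner.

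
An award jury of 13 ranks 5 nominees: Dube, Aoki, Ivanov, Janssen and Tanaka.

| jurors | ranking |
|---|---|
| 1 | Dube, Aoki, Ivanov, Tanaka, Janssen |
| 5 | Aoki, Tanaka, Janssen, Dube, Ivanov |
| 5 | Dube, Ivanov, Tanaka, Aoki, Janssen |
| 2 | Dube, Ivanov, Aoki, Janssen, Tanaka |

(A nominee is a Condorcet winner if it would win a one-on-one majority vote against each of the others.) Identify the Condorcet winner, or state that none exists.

Dube

Head-to-head results (13 jurors):
Dube vs Aoki: Dube is ranked higher on 1+5+2 = 8 ballots, Aoki on 5. Dube wins 8–5.
Dube vs Ivanov: Dube is ranked higher on 1+5+5+2 = 13 ballots, Ivanov on 0. Dube wins 13–0.
Dube–Janssen: Dube 8–5.
Dube vs Tanaka: Dube, 8–5.
Aoki vs Ivanov: 1+5 = 6 for Aoki, 7 for Ivanov — Ivanov by 7–6.
Aoki vs Janssen: 13 to 0, Aoki.
Aoki vs Tanaka: Aoki preferred on 1+5+2 = 8 ballots; Aoki wins 8–5.
Ivanov vs Janssen: 1+5+2 = 8 for Ivanov, 5 for Janssen — Ivanov by 8–5.
Ivanov vs Tanaka: 1+5+2 = 8 for Ivanov, 5 for Tanaka — Ivanov by 8–5.
Janssen vs Tanaka: Tanaka, 11–2.
Dube beats each of Aoki, Ivanov, Janssen, Tanaka — Dube is the Condorcet winner.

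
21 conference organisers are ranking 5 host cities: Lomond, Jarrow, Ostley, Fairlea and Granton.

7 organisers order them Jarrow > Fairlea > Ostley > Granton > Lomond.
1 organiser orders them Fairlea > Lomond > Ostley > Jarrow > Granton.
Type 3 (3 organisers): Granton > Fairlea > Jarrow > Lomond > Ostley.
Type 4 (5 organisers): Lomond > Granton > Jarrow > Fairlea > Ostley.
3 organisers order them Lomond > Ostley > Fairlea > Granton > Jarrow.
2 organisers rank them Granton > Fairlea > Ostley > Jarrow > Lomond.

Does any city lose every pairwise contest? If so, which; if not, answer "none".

none

Head-to-head results (21 organisers):
Lomond vs Jarrow: Jarrow wins 12–9.
Lomond vs Ostley: 1+3+5+3 = 12 for Lomond, 9 for Ostley — Lomond by 12–9.
Lomond vs Fairlea: Lomond preferred on 5+3 = 8 ballots; Fairlea wins 13–8.
Lomond vs Granton: Granton, 12–9.
Jarrow vs Ostley: Jarrow wins 15–6.
Jarrow vs Fairlea: Jarrow, 12–9.
Jarrow–Granton: Granton 13–8.
Ostley vs Fairlea: Fairlea, 18–3.
Ostley vs Granton: Ostley wins 11–10.
Fairlea vs Granton: Fairlea wins 11–10.
No city is winless: Lomond beats Ostley; Jarrow beats Lomond; Ostley beats Granton; Fairlea beats Lomond; Granton beats Lomond. There is no Condorcet loser.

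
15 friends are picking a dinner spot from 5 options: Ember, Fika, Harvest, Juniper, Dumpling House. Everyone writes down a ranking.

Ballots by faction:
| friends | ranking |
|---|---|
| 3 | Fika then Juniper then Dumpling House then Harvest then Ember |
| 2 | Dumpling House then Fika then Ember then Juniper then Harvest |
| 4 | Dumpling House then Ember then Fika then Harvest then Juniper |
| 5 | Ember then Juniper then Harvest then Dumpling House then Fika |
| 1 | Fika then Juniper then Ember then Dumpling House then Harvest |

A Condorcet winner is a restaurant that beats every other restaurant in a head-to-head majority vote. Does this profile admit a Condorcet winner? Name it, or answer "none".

Check each pair by majority over 15 ballots:
Ember vs Fika: Ember is ranked higher on 4+5 = 9 ballots, Fika on 6. Ember wins 9–6.
Ember vs Harvest: 12 to 3, Ember.
Ember vs Juniper: Ember wins 11–4.
Ember vs Dumpling House: 6 to 9, Dumpling House.
Fika vs Harvest: Fika preferred on 3+2+4+1 = 10 ballots; Fika wins 10–5.
Fika vs Juniper: Fika wins 10–5.
Fika vs Dumpling House: Dumpling House, 11–4.
Harvest vs Juniper: Juniper, 11–4.
Harvest vs Dumpling House: Harvest preferred on 5 ballots; Dumpling House wins 10–5.
Juniper vs Dumpling House: Juniper preferred on 3+5+1 = 9 ballots; Juniper wins 9–6.
No restaurant is unbeaten: Ember loses to Dumpling House; Fika loses to Ember; Harvest loses to Ember; Juniper loses to Ember; Dumpling House loses to Juniper. In particular Ember → Juniper → Dumpling House → Ember is a majority cycle — no Condorcet winner exists.

none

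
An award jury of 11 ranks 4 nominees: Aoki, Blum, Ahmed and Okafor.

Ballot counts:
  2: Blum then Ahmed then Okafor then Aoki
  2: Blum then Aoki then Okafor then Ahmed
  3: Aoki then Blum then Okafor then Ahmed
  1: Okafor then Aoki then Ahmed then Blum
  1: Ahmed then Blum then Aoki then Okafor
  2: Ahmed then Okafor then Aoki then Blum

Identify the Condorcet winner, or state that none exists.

Head-to-head results (11 jurors):
Aoki vs Blum: Aoki is ranked higher on 3+1+2 = 6 ballots, Blum on 5. Aoki wins 6–5.
Aoki vs Ahmed: Aoki is ranked higher on 2+3+1 = 6 ballots, Ahmed on 5. Aoki wins 6–5.
Aoki–Okafor: Aoki 6–5.
Blum vs Ahmed: 7 to 4, Blum.
Blum vs Okafor: Blum is ranked higher on 2+2+3+1 = 8 ballots, Okafor on 3. Blum wins 8–3.
Ahmed vs Okafor: 5 to 6, Okafor.
Aoki beats each of Blum, Ahmed, Okafor — Aoki is the Condorcet winner.

Aoki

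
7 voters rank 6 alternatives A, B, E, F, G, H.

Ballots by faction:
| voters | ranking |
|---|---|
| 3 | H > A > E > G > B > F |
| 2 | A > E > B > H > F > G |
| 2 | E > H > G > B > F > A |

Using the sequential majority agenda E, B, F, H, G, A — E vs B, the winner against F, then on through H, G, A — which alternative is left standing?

Round 1: E vs B — 7–0, E advances.
Round 2: E vs F — 7–0, E advances.
Round 3: E vs H — 4–3, E advances.
Round 4: E vs G — 7–0, E advances.
Round 5: E vs A — 2–5, A advances.
The agenda winner is A.

A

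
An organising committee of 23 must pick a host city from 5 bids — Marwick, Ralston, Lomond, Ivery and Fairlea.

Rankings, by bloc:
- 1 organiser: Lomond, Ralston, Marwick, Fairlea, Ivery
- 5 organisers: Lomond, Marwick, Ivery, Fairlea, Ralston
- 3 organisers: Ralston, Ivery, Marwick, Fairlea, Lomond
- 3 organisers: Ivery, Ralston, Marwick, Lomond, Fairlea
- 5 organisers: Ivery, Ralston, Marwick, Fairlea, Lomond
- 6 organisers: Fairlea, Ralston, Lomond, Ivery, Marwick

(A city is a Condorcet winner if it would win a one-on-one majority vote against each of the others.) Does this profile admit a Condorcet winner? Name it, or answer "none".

none

Pairwise majorities:
Marwick vs Ralston: 5 to 18, Ralston.
Marwick vs Lomond: 11 to 12, Lomond.
Marwick vs Ivery: Marwick is ranked higher on 1+5 = 6 ballots, Ivery on 17. Ivery wins 17–6.
Marwick vs Fairlea: Marwick is ranked higher on 1+5+3+3+5 = 17 ballots, Fairlea on 6. Marwick wins 17–6.
Ralston vs Lomond: 3+3+5+6 = 17 for Ralston, 6 for Lomond — Ralston by 17–6.
Ralston vs Ivery: Ralston is ranked higher on 1+3+6 = 10 ballots, Ivery on 13. Ivery wins 13–10.
Ralston vs Fairlea: 1+3+3+5 = 12 for Ralston, 11 for Fairlea — Ralston by 12–11.
Lomond vs Ivery: 12 to 11, Lomond.
Lomond vs Fairlea: 1+5+3 = 9 for Lomond, 14 for Fairlea — Fairlea by 14–9.
Ivery vs Fairlea: 16 to 7, Ivery.
Every city loses at least once (Marwick loses to Ralston; Ralston loses to Ivery; Lomond loses to Ralston; Ivery loses to Lomond; Fairlea loses to Marwick). The majority relation contains the cycle Marwick → Fairlea → Lomond → Marwick, so there is no Condorcet winner.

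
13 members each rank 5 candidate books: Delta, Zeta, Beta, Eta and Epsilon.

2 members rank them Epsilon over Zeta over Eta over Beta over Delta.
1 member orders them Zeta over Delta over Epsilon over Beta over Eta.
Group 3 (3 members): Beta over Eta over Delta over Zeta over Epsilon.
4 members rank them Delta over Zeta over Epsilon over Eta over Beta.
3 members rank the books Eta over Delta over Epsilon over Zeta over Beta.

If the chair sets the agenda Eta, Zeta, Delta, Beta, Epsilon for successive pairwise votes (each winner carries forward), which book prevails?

Delta

Round 1: Eta vs Zeta — 6–7, Zeta advances.
Round 2: Zeta vs Delta — 3–10, Delta advances.
Round 3: Delta vs Beta — 8–5, Delta advances.
Round 4: Delta vs Epsilon — 11–2, Delta advances.
Delta survives the agenda.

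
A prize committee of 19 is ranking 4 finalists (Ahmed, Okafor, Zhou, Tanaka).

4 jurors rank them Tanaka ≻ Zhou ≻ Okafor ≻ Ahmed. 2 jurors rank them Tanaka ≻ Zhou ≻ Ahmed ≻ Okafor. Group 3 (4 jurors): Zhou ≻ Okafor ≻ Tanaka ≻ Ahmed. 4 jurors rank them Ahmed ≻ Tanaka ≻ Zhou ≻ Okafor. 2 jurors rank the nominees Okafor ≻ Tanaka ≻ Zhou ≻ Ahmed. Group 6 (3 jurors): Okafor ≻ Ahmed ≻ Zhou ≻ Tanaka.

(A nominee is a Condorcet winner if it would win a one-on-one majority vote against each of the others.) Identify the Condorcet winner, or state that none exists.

Tanaka

Pairwise majorities:
Ahmed vs Okafor: Okafor wins 13–6.
Ahmed–Zhou: Zhou 12–7.
Ahmed vs Tanaka: Tanaka, 12–7.
Okafor–Zhou: Zhou 14–5.
Okafor–Tanaka: Tanaka 10–9.
Zhou–Tanaka: Tanaka 12–7.
Only Tanaka has no losses; Tanaka is the Condorcet winner.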